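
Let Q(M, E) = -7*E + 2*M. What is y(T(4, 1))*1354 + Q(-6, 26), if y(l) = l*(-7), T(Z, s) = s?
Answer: -9672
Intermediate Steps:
y(l) = -7*l
y(T(4, 1))*1354 + Q(-6, 26) = -7*1*1354 + (-7*26 + 2*(-6)) = -7*1354 + (-182 - 12) = -9478 - 194 = -9672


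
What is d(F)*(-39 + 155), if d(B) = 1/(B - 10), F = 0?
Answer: -58/5 ≈ -11.600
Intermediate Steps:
d(B) = 1/(-10 + B)
d(F)*(-39 + 155) = (-39 + 155)/(-10 + 0) = 116/(-10) = -⅒*116 = -58/5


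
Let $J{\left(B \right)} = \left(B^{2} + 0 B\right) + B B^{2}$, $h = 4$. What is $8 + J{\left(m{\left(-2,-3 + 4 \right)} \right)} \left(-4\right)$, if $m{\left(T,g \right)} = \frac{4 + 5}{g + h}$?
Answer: $- \frac{3536}{125} \approx -28.288$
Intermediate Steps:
$m{\left(T,g \right)} = \frac{9}{4 + g}$ ($m{\left(T,g \right)} = \frac{4 + 5}{g + 4} = \frac{9}{4 + g}$)
$J{\left(B \right)} = B^{2} + B^{3}$ ($J{\left(B \right)} = \left(B^{2} + 0\right) + B^{3} = B^{2} + B^{3}$)
$8 + J{\left(m{\left(-2,-3 + 4 \right)} \right)} \left(-4\right) = 8 + \left(\frac{9}{4 + \left(-3 + 4\right)}\right)^{2} \left(1 + \frac{9}{4 + \left(-3 + 4\right)}\right) \left(-4\right) = 8 + \left(\frac{9}{4 + 1}\right)^{2} \left(1 + \frac{9}{4 + 1}\right) \left(-4\right) = 8 + \left(\frac{9}{5}\right)^{2} \left(1 + \frac{9}{5}\right) \left(-4\right) = 8 + \frac{81}{25} \cdot \frac{14}{5} \left(-4\right) = 8 + \frac{1134}{125} \left(-4\right) = 8 - \frac{4536}{125} = - \frac{3536}{125}$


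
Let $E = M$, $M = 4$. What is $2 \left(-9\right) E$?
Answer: $-72$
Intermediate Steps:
$E = 4$
$2 \left(-9\right) E = 2 \left(-9\right) 4 = \left(-18\right) 4 = -72$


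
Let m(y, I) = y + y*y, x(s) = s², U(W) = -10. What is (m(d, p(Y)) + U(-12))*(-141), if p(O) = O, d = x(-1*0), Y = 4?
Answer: 1410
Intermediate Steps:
d = 0 (d = (-1*0)² = 0² = 0)
m(y, I) = y + y²
(m(d, p(Y)) + U(-12))*(-141) = (0*(1 + 0) - 10)*(-141) = (0*1 - 10)*(-141) = (0 - 10)*(-141) = -10*(-141) = 1410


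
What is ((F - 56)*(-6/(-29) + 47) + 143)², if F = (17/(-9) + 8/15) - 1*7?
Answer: 14273352004081/1703025 ≈ 8.3812e+6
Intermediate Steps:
F = -376/45 (F = (17*(-⅑) + 8*(1/15)) - 7 = (-17/9 + 8/15) - 7 = -61/45 - 7 = -376/45 ≈ -8.3556)
((F - 56)*(-6/(-29) + 47) + 143)² = ((-376/45 - 56)*(-6/(-29) + 47) + 143)² = (-2896*(-6*(-1/29) + 47)/45 + 143)² = (-2896*(6/29 + 47)/45 + 143)² = (-2896/45*1369/29 + 143)² = (-3964624/1305 + 143)² = (-3778009/1305)² = 14273352004081/1703025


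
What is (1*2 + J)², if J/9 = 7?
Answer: 4225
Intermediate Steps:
J = 63 (J = 9*7 = 63)
(1*2 + J)² = (1*2 + 63)² = (2 + 63)² = 65² = 4225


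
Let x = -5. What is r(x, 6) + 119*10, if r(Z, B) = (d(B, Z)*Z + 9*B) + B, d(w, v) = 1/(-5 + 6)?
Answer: 1245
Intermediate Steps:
d(w, v) = 1 (d(w, v) = 1/1 = 1)
r(Z, B) = Z + 10*B (r(Z, B) = (1*Z + 9*B) + B = (Z + 9*B) + B = Z + 10*B)
r(x, 6) + 119*10 = (-5 + 10*6) + 119*10 = (-5 + 60) + 1190 = 55 + 1190 = 1245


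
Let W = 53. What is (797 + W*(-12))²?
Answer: 25921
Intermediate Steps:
(797 + W*(-12))² = (797 + 53*(-12))² = (797 - 636)² = 161² = 25921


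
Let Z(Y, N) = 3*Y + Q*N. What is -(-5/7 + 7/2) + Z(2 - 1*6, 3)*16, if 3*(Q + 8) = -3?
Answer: -8775/14 ≈ -626.79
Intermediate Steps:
Q = -9 (Q = -8 + (1/3)*(-3) = -8 - 1 = -9)
Z(Y, N) = -9*N + 3*Y (Z(Y, N) = 3*Y - 9*N = -9*N + 3*Y)
-(-5/7 + 7/2) + Z(2 - 1*6, 3)*16 = -(-5/7 + 7/2) + (-9*3 + 3*(2 - 1*6))*16 = -(-5*1/7 + 7*(1/2)) + (-27 + 3*(2 - 6))*16 = -(-5/7 + 7/2) + (-27 + 3*(-4))*16 = -1*39/14 + (-27 - 12)*16 = -39/14 - 39*16 = -39/14 - 624 = -8775/14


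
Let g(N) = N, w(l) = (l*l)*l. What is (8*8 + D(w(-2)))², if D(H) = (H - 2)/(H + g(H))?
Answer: 267289/64 ≈ 4176.4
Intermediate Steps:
w(l) = l³ (w(l) = l²*l = l³)
D(H) = (-2 + H)/(2*H) (D(H) = (H - 2)/(H + H) = (-2 + H)/((2*H)) = (-2 + H)*(1/(2*H)) = (-2 + H)/(2*H))
(8*8 + D(w(-2)))² = (8*8 + (-2 + (-2)³)/(2*((-2)³)))² = (64 + (½)*(-2 - 8)/(-8))² = (64 + (½)*(-⅛)*(-10))² = (64 + 5/8)² = (517/8)² = 267289/64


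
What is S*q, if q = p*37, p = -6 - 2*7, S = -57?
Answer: 42180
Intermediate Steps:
p = -20 (p = -6 - 14 = -20)
q = -740 (q = -20*37 = -740)
S*q = -57*(-740) = 42180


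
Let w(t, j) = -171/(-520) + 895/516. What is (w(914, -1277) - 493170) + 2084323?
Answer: 106734681649/67080 ≈ 1.5912e+6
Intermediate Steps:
w(t, j) = 138409/67080 (w(t, j) = -171*(-1/520) + 895*(1/516) = 171/520 + 895/516 = 138409/67080)
(w(914, -1277) - 493170) + 2084323 = (138409/67080 - 493170) + 2084323 = -33081705191/67080 + 2084323 = 106734681649/67080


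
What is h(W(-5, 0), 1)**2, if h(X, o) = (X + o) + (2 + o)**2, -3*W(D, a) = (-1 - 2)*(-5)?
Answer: 25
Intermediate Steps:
W(D, a) = -5 (W(D, a) = -(-1 - 2)*(-5)/3 = -(-1)*(-5) = -1/3*15 = -5)
h(X, o) = X + o + (2 + o)**2
h(W(-5, 0), 1)**2 = (-5 + 1 + (2 + 1)**2)**2 = (-5 + 1 + 3**2)**2 = (-5 + 1 + 9)**2 = 5**2 = 25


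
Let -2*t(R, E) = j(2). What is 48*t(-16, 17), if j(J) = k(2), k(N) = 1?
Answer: -24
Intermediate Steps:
j(J) = 1
t(R, E) = -½ (t(R, E) = -½*1 = -½)
48*t(-16, 17) = 48*(-½) = -24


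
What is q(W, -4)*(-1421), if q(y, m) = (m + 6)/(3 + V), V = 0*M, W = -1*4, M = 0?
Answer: -2842/3 ≈ -947.33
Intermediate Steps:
W = -4
V = 0 (V = 0*0 = 0)
q(y, m) = 2 + m/3 (q(y, m) = (m + 6)/(3 + 0) = (6 + m)/3 = (6 + m)*(⅓) = 2 + m/3)
q(W, -4)*(-1421) = (2 + (⅓)*(-4))*(-1421) = (2 - 4/3)*(-1421) = (⅔)*(-1421) = -2842/3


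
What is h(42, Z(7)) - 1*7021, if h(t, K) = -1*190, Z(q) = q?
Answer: -7211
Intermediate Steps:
h(t, K) = -190
h(42, Z(7)) - 1*7021 = -190 - 1*7021 = -190 - 7021 = -7211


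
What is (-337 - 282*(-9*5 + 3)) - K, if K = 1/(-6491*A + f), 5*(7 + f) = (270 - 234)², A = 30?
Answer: 11189280228/972389 ≈ 11507.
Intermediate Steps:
f = 1261/5 (f = -7 + (270 - 234)²/5 = -7 + (⅕)*36² = -7 + (⅕)*1296 = -7 + 1296/5 = 1261/5 ≈ 252.20)
K = -5/972389 (K = 1/(-6491*30 + 1261/5) = 1/(-194730 + 1261/5) = 1/(-972389/5) = -5/972389 ≈ -5.1420e-6)
(-337 - 282*(-9*5 + 3)) - K = (-337 - 282*(-9*5 + 3)) - 1*(-5/972389) = (-337 - 282*(-45 + 3)) + 5/972389 = (-337 - 282*(-42)) + 5/972389 = (-337 + 11844) + 5/972389 = 11507 + 5/972389 = 11189280228/972389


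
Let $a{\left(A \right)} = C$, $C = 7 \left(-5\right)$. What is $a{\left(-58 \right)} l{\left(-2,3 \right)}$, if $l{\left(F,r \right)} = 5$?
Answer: $-175$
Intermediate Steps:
$C = -35$
$a{\left(A \right)} = -35$
$a{\left(-58 \right)} l{\left(-2,3 \right)} = \left(-35\right) 5 = -175$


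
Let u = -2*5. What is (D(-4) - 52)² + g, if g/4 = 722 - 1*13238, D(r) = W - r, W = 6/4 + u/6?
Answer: -1718783/36 ≈ -47744.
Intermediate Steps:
u = -10
W = -⅙ (W = 6/4 - 10/6 = 6*(¼) - 10*⅙ = 3/2 - 5/3 = -⅙ ≈ -0.16667)
D(r) = -⅙ - r
g = -50064 (g = 4*(722 - 1*13238) = 4*(722 - 13238) = 4*(-12516) = -50064)
(D(-4) - 52)² + g = ((-⅙ - 1*(-4)) - 52)² - 50064 = ((-⅙ + 4) - 52)² - 50064 = (23/6 - 52)² - 50064 = (-289/6)² - 50064 = 83521/36 - 50064 = -1718783/36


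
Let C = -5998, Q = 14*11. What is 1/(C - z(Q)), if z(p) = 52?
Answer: -1/6050 ≈ -0.00016529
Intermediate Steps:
Q = 154
1/(C - z(Q)) = 1/(-5998 - 1*52) = 1/(-5998 - 52) = 1/(-6050) = -1/6050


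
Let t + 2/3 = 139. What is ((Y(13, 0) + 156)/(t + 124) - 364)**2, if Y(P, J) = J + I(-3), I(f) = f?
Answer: 81801148081/619369 ≈ 1.3207e+5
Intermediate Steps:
t = 415/3 (t = -2/3 + 139 = 415/3 ≈ 138.33)
Y(P, J) = -3 + J (Y(P, J) = J - 3 = -3 + J)
((Y(13, 0) + 156)/(t + 124) - 364)**2 = (((-3 + 0) + 156)/(415/3 + 124) - 364)**2 = ((-3 + 156)/(787/3) - 364)**2 = (153*(3/787) - 364)**2 = (459/787 - 364)**2 = (-286009/787)**2 = 81801148081/619369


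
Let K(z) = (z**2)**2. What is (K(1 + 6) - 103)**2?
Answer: 5280804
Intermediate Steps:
K(z) = z**4
(K(1 + 6) - 103)**2 = ((1 + 6)**4 - 103)**2 = (7**4 - 103)**2 = (2401 - 103)**2 = 2298**2 = 5280804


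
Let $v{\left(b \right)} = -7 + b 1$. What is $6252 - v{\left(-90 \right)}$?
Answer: $6349$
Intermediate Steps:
$v{\left(b \right)} = -7 + b$
$6252 - v{\left(-90 \right)} = 6252 - \left(-7 - 90\right) = 6252 - -97 = 6252 + 97 = 6349$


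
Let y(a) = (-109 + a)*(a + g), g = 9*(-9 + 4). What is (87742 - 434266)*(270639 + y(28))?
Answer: -94260072384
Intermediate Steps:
g = -45 (g = 9*(-5) = -45)
y(a) = (-109 + a)*(-45 + a) (y(a) = (-109 + a)*(a - 45) = (-109 + a)*(-45 + a))
(87742 - 434266)*(270639 + y(28)) = (87742 - 434266)*(270639 + (4905 + 28**2 - 154*28)) = -346524*(270639 + (4905 + 784 - 4312)) = -346524*(270639 + 1377) = -346524*272016 = -94260072384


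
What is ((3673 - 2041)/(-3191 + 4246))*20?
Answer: 6528/211 ≈ 30.938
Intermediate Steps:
((3673 - 2041)/(-3191 + 4246))*20 = (1632/1055)*20 = 6528/211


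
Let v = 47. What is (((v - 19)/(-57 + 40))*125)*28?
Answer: -98000/17 ≈ -5764.7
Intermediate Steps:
(((v - 19)/(-57 + 40))*125)*28 = (((47 - 19)/(-57 + 40))*125)*28 = ((28/(-17))*125)*28 = ((28*(-1/17))*125)*28 = -28/17*125*28 = -3500/17*28 = -98000/17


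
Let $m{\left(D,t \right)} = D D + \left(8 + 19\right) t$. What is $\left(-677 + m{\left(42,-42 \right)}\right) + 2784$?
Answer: $2737$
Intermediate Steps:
$m{\left(D,t \right)} = D^{2} + 27 t$
$\left(-677 + m{\left(42,-42 \right)}\right) + 2784 = \left(-677 + \left(42^{2} + 27 \left(-42\right)\right)\right) + 2784 = \left(-677 + \left(1764 - 1134\right)\right) + 2784 = \left(-677 + 630\right) + 2784 = -47 + 2784 = 2737$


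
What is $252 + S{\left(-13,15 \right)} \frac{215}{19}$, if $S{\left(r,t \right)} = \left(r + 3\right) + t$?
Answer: $\frac{5863}{19} \approx 308.58$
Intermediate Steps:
$S{\left(r,t \right)} = 3 + r + t$ ($S{\left(r,t \right)} = \left(3 + r\right) + t = 3 + r + t$)
$252 + S{\left(-13,15 \right)} \frac{215}{19} = 252 + \left(3 - 13 + 15\right) \frac{215}{19} = 252 + 5 \cdot 215 \cdot \frac{1}{19} = 252 + 5 \cdot \frac{215}{19} = 252 + \frac{1075}{19} = \frac{5863}{19}$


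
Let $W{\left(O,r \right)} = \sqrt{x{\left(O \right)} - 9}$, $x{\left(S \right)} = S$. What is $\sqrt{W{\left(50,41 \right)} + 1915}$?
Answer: $\sqrt{1915 + \sqrt{41}} \approx 43.834$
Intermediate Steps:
$W{\left(O,r \right)} = \sqrt{-9 + O}$ ($W{\left(O,r \right)} = \sqrt{O - 9} = \sqrt{-9 + O}$)
$\sqrt{W{\left(50,41 \right)} + 1915} = \sqrt{\sqrt{-9 + 50} + 1915} = \sqrt{\sqrt{41} + 1915} = \sqrt{1915 + \sqrt{41}}$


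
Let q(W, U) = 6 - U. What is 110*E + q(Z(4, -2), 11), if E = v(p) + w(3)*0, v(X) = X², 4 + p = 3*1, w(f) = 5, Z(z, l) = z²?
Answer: 105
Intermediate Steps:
p = -1 (p = -4 + 3*1 = -4 + 3 = -1)
E = 1 (E = (-1)² + 5*0 = 1 + 0 = 1)
110*E + q(Z(4, -2), 11) = 110*1 + (6 - 1*11) = 110 + (6 - 11) = 110 - 5 = 105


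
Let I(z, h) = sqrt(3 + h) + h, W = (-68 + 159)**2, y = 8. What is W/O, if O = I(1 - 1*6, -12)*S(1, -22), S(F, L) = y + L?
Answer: 2366/51 + 1183*I/102 ≈ 46.392 + 11.598*I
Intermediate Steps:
W = 8281 (W = 91**2 = 8281)
S(F, L) = 8 + L
I(z, h) = h + sqrt(3 + h)
O = 168 - 42*I (O = (-12 + sqrt(3 - 12))*(8 - 22) = (-12 + sqrt(-9))*(-14) = (-12 + 3*I)*(-14) = 168 - 42*I ≈ 168.0 - 42.0*I)
W/O = 8281/(168 - 42*I) = 8281*((168 + 42*I)/29988) = 169*(168 + 42*I)/612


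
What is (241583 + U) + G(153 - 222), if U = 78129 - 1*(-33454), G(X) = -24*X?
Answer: 354822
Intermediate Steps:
U = 111583 (U = 78129 + 33454 = 111583)
(241583 + U) + G(153 - 222) = (241583 + 111583) - 24*(153 - 222) = 353166 - 24*(-69) = 353166 + 1656 = 354822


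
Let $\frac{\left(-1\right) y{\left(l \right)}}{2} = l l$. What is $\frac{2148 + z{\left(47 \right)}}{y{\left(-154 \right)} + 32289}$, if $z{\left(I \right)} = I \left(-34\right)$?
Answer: $- \frac{550}{15143} \approx -0.03632$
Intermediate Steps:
$z{\left(I \right)} = - 34 I$
$y{\left(l \right)} = - 2 l^{2}$ ($y{\left(l \right)} = - 2 l l = - 2 l^{2}$)
$\frac{2148 + z{\left(47 \right)}}{y{\left(-154 \right)} + 32289} = \frac{2148 - 1598}{- 2 \left(-154\right)^{2} + 32289} = \frac{2148 - 1598}{\left(-2\right) 23716 + 32289} = \frac{550}{-47432 + 32289} = \frac{550}{-15143} = 550 \left(- \frac{1}{15143}\right) = - \frac{550}{15143}$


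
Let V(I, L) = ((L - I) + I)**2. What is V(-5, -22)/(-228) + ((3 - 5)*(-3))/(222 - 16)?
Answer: -12292/5871 ≈ -2.0937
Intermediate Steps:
V(I, L) = L**2
V(-5, -22)/(-228) + ((3 - 5)*(-3))/(222 - 16) = (-22)**2/(-228) + ((3 - 5)*(-3))/(222 - 16) = 484*(-1/228) - 2*(-3)/206 = -121/57 + 6*(1/206) = -121/57 + 3/103 = -12292/5871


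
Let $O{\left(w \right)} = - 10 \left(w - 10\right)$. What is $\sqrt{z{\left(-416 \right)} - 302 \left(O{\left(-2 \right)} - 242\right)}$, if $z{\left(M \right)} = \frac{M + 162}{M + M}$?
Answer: $\frac{\sqrt{398508006}}{104} \approx 191.95$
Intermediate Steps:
$O{\left(w \right)} = 100 - 10 w$ ($O{\left(w \right)} = - 10 \left(-10 + w\right) = 100 - 10 w$)
$z{\left(M \right)} = \frac{162 + M}{2 M}$
$\sqrt{z{\left(-416 \right)} - 302 \left(O{\left(-2 \right)} - 242\right)} = \sqrt{\frac{162 - 416}{2 \left(-416\right)} - 302 \left(\left(100 - -20\right) - 242\right)} = \sqrt{\frac{1}{2} \left(- \frac{1}{416}\right) \left(-254\right) - 302 \left(\left(100 + 20\right) - 242\right)} = \sqrt{\frac{127}{416} - 302 \left(120 - 242\right)} = \sqrt{\frac{127}{416} - -36844} = \sqrt{\frac{127}{416} + 36844} = \sqrt{\frac{15327231}{416}} = \frac{\sqrt{398508006}}{104}$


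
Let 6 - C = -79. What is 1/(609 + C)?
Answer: 1/694 ≈ 0.0014409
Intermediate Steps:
C = 85 (C = 6 - 1*(-79) = 6 + 79 = 85)
1/(609 + C) = 1/(609 + 85) = 1/694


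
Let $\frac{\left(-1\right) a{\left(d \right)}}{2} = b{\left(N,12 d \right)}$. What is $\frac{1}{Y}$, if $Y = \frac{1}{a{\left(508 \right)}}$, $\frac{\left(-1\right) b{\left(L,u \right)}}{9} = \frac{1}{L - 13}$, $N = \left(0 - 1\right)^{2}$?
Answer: $- \frac{3}{2} \approx -1.5$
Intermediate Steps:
$N = 1$ ($N = \left(-1\right)^{2} = 1$)
$b{\left(L,u \right)} = - \frac{9}{-13 + L}$ ($b{\left(L,u \right)} = - \frac{9}{L - 13} = - \frac{9}{-13 + L}$)
$a{\left(d \right)} = - \frac{3}{2}$ ($a{\left(d \right)} = - 2 \left(- \frac{9}{-13 + 1}\right) = - 2 \left(- \frac{9}{-12}\right) = - 2 \left(\left(-9\right) \left(- \frac{1}{12}\right)\right) = \left(-2\right) \frac{3}{4} = - \frac{3}{2}$)
$Y = - \frac{2}{3}$ ($Y = \frac{1}{- \frac{3}{2}} = - \frac{2}{3} \approx -0.66667$)
$\frac{1}{Y} = \frac{1}{- \frac{2}{3}} = - \frac{3}{2}$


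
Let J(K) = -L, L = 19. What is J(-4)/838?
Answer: -19/838 ≈ -0.022673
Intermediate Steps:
J(K) = -19 (J(K) = -1*19 = -19)
J(-4)/838 = -19/838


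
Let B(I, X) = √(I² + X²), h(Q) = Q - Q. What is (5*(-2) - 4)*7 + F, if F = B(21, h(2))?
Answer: -77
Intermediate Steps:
h(Q) = 0
F = 21 (F = √(21² + 0²) = √(441 + 0) = √441 = 21)
(5*(-2) - 4)*7 + F = (5*(-2) - 4)*7 + 21 = (-10 - 4)*7 + 21 = -14*7 + 21 = -98 + 21 = -77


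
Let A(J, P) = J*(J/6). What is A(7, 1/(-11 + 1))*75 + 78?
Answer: 1381/2 ≈ 690.50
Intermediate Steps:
A(J, P) = J²/6 (A(J, P) = J*(J*(⅙)) = J*(J/6) = J²/6)
A(7, 1/(-11 + 1))*75 + 78 = ((⅙)*7²)*75 + 78 = ((⅙)*49)*75 + 78 = (49/6)*75 + 78 = 1225/2 + 78 = 1381/2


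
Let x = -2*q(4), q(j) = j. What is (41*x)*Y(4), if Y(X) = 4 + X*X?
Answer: -6560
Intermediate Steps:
x = -8 (x = -2*4 = -8)
Y(X) = 4 + X**2
(41*x)*Y(4) = (41*(-8))*(4 + 4**2) = -328*(4 + 16) = -328*20 = -6560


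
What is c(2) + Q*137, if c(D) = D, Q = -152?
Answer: -20822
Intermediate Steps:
c(2) + Q*137 = 2 - 152*137 = 2 - 20824 = -20822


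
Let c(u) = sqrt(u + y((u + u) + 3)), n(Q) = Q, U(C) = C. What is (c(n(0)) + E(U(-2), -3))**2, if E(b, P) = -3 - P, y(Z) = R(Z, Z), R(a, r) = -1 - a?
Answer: -4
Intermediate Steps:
y(Z) = -1 - Z
c(u) = sqrt(-4 - u) (c(u) = sqrt(u + (-1 - ((u + u) + 3))) = sqrt(u + (-1 - (2*u + 3))) = sqrt(u + (-1 - (3 + 2*u))) = sqrt(u + (-1 + (-3 - 2*u))) = sqrt(u + (-4 - 2*u)) = sqrt(-4 - u))
(c(n(0)) + E(U(-2), -3))**2 = (sqrt(-4 - 1*0) + (-3 - 1*(-3)))**2 = (sqrt(-4 + 0) + (-3 + 3))**2 = (sqrt(-4) + 0)**2 = (2*I + 0)**2 = (2*I)**2 = -4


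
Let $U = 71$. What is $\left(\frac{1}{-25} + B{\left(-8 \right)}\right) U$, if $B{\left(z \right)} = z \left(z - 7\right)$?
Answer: $\frac{212929}{25} \approx 8517.2$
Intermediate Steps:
$B{\left(z \right)} = z \left(-7 + z\right)$
$\left(\frac{1}{-25} + B{\left(-8 \right)}\right) U = \left(\frac{1}{-25} - 8 \left(-7 - 8\right)\right) 71 = \left(- \frac{1}{25} - -120\right) 71 = \left(- \frac{1}{25} + 120\right) 71 = \frac{2999}{25} \cdot 71 = \frac{212929}{25}$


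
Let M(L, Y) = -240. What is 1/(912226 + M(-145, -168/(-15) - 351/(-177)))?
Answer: 1/911986 ≈ 1.0965e-6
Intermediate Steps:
1/(912226 + M(-145, -168/(-15) - 351/(-177))) = 1/(912226 - 240) = 1/911986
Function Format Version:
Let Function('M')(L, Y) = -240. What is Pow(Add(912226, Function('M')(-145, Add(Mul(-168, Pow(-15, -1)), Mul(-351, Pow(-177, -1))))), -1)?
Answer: Rational(1, 911986) ≈ 1.0965e-6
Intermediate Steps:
Pow(Add(912226, Function('M')(-145, Add(Mul(-168, Pow(-15, -1)), Mul(-351, Pow(-177, -1))))), -1) = Pow(Add(912226, -240), -1) = Pow(911986, -1) = Rational(1, 911986)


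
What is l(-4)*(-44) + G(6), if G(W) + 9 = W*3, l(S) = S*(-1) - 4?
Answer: 9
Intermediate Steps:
l(S) = -4 - S (l(S) = -S - 4 = -4 - S)
G(W) = -9 + 3*W (G(W) = -9 + W*3 = -9 + 3*W)
l(-4)*(-44) + G(6) = (-4 - 1*(-4))*(-44) + (-9 + 3*6) = (-4 + 4)*(-44) + (-9 + 18) = 0*(-44) + 9 = 0 + 9 = 9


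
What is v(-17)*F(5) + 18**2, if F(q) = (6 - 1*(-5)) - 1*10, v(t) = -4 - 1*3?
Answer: 317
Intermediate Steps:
v(t) = -7 (v(t) = -4 - 3 = -7)
F(q) = 1 (F(q) = (6 + 5) - 10 = 11 - 10 = 1)
v(-17)*F(5) + 18**2 = -7*1 + 18**2 = -7 + 324 = 317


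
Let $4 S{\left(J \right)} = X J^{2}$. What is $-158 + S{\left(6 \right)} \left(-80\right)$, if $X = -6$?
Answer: $4162$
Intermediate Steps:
$S{\left(J \right)} = - \frac{3 J^{2}}{2}$ ($S{\left(J \right)} = \frac{\left(-6\right) J^{2}}{4} = - \frac{3 J^{2}}{2}$)
$-158 + S{\left(6 \right)} \left(-80\right) = -158 + - \frac{3 \cdot 6^{2}}{2} \left(-80\right) = -158 + \left(- \frac{3}{2}\right) 36 \left(-80\right) = -158 - -4320 = -158 + 4320 = 4162$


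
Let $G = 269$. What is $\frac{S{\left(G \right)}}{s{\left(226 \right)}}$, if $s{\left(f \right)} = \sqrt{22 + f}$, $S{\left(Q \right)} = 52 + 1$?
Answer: $\frac{53 \sqrt{62}}{124} \approx 3.3655$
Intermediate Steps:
$S{\left(Q \right)} = 53$
$\frac{S{\left(G \right)}}{s{\left(226 \right)}} = \frac{53}{\sqrt{22 + 226}} = \frac{53}{\sqrt{248}} = \frac{53}{2 \sqrt{62}} = 53 \frac{\sqrt{62}}{124} = \frac{53 \sqrt{62}}{124}$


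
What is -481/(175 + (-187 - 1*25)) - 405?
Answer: -392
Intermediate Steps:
-481/(175 + (-187 - 1*25)) - 405 = -481/(175 + (-187 - 25)) - 405 = -481/(175 - 212) - 405 = -481/(-37) - 405 = -1/37*(-481) - 405 = 13 - 405 = -392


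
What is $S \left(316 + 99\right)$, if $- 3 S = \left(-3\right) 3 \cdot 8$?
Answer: $9960$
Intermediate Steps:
$S = 24$ ($S = - \frac{\left(-3\right) 3 \cdot 8}{3} = - \frac{\left(-9\right) 8}{3} = \left(- \frac{1}{3}\right) \left(-72\right) = 24$)
$S \left(316 + 99\right) = 24 \left(316 + 99\right) = 24 \cdot 415 = 9960$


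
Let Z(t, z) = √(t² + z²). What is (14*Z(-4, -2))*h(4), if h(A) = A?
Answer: 112*√5 ≈ 250.44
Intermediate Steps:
(14*Z(-4, -2))*h(4) = (14*√((-4)² + (-2)²))*4 = (14*√(16 + 4))*4 = (14*√20)*4 = (14*(2*√5))*4 = (28*√5)*4 = 112*√5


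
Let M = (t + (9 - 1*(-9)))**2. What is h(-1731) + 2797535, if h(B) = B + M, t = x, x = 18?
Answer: 2797100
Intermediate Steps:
t = 18
M = 1296 (M = (18 + (9 - 1*(-9)))**2 = (18 + (9 + 9))**2 = (18 + 18)**2 = 36**2 = 1296)
h(B) = 1296 + B (h(B) = B + 1296 = 1296 + B)
h(-1731) + 2797535 = (1296 - 1731) + 2797535 = -435 + 2797535 = 2797100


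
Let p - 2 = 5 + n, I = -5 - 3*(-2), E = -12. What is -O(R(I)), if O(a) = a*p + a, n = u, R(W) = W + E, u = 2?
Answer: 110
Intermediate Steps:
I = 1 (I = -5 + 6 = 1)
R(W) = -12 + W (R(W) = W - 12 = -12 + W)
n = 2
p = 9 (p = 2 + (5 + 2) = 2 + 7 = 9)
O(a) = 10*a (O(a) = a*9 + a = 9*a + a = 10*a)
-O(R(I)) = -10*(-12 + 1) = -10*(-11) = -1*(-110) = 110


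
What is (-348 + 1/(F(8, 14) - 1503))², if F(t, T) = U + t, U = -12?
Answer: 275034166969/2271049 ≈ 1.2110e+5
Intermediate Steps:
F(t, T) = -12 + t
(-348 + 1/(F(8, 14) - 1503))² = (-348 + 1/((-12 + 8) - 1503))² = (-348 + 1/(-4 - 1503))² = (-348 + 1/(-1507))² = (-348 - 1/1507)² = (-524437/1507)² = 275034166969/2271049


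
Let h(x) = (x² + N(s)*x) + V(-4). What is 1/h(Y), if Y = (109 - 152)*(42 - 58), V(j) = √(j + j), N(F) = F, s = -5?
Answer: 58738/27601221153 - I*√2/110404884612 ≈ 2.1281e-6 - 1.2809e-11*I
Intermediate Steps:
V(j) = √2*√j (V(j) = √(2*j) = √2*√j)
Y = 688 (Y = -43*(-16) = 688)
h(x) = x² - 5*x + 2*I*√2 (h(x) = (x² - 5*x) + √2*√(-4) = (x² - 5*x) + √2*(2*I) = (x² - 5*x) + 2*I*√2 = x² - 5*x + 2*I*√2)
1/h(Y) = 1/(688² - 5*688 + 2*I*√2) = 1/(473344 - 3440 + 2*I*√2) = 1/(469904 + 2*I*√2)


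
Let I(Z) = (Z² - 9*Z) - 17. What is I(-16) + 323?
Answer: 706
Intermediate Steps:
I(Z) = -17 + Z² - 9*Z
I(-16) + 323 = (-17 + (-16)² - 9*(-16)) + 323 = (-17 + 256 + 144) + 323 = 383 + 323 = 706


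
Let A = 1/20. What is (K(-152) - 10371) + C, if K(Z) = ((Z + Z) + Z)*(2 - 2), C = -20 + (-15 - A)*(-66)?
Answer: -93977/10 ≈ -9397.7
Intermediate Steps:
A = 1/20 ≈ 0.050000
C = 9733/10 (C = -20 + (-15 - 1*1/20)*(-66) = -20 + (-15 - 1/20)*(-66) = -20 - 301/20*(-66) = -20 + 9933/10 = 9733/10 ≈ 973.30)
K(Z) = 0 (K(Z) = (2*Z + Z)*0 = (3*Z)*0 = 0)
(K(-152) - 10371) + C = (0 - 10371) + 9733/10 = -10371 + 9733/10 = -93977/10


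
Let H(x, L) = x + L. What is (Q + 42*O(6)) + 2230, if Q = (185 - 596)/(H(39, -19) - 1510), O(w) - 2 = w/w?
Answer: 3510851/1490 ≈ 2356.3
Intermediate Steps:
O(w) = 3 (O(w) = 2 + w/w = 2 + 1 = 3)
H(x, L) = L + x
Q = 411/1490 (Q = (185 - 596)/((-19 + 39) - 1510) = -411/(20 - 1510) = -411/(-1490) = -411*(-1/1490) = 411/1490 ≈ 0.27584)
(Q + 42*O(6)) + 2230 = (411/1490 + 42*3) + 2230 = (411/1490 + 126) + 2230 = 188151/1490 + 2230 = 3510851/1490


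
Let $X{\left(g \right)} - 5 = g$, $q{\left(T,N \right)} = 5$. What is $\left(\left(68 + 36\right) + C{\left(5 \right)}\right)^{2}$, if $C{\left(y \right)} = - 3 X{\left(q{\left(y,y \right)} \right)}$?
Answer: $5476$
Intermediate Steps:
$X{\left(g \right)} = 5 + g$
$C{\left(y \right)} = -30$ ($C{\left(y \right)} = - 3 \left(5 + 5\right) = \left(-3\right) 10 = -30$)
$\left(\left(68 + 36\right) + C{\left(5 \right)}\right)^{2} = \left(\left(68 + 36\right) - 30\right)^{2} = \left(104 - 30\right)^{2} = 74^{2} = 5476$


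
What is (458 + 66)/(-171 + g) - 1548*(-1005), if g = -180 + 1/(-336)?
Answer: 183479132316/117937 ≈ 1.5557e+6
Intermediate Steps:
g = -60481/336 (g = -180 - 1/336 = -60481/336 ≈ -180.00)
(458 + 66)/(-171 + g) - 1548*(-1005) = (458 + 66)/(-171 - 60481/336) - 1548*(-1005) = 524/(-117937/336) + 1555740 = 524*(-336/117937) + 1555740 = -176064/117937 + 1555740 = 183479132316/117937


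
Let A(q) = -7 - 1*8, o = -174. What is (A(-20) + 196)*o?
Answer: -31494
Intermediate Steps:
A(q) = -15 (A(q) = -7 - 8 = -15)
(A(-20) + 196)*o = (-15 + 196)*(-174) = 181*(-174) = -31494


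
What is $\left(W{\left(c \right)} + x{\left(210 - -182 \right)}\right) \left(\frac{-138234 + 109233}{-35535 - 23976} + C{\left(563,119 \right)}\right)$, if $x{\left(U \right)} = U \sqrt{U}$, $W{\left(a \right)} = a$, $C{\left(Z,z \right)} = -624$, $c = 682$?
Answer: $- \frac{8435399522}{19837} - \frac{67878992048 \sqrt{2}}{19837} \approx -5.2644 \cdot 10^{6}$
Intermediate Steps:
$x{\left(U \right)} = U^{\frac{3}{2}}$
$\left(W{\left(c \right)} + x{\left(210 - -182 \right)}\right) \left(\frac{-138234 + 109233}{-35535 - 23976} + C{\left(563,119 \right)}\right) = \left(682 + \left(210 - -182\right)^{\frac{3}{2}}\right) \left(\frac{-138234 + 109233}{-35535 - 23976} - 624\right) = \left(682 + \left(210 + 182\right)^{\frac{3}{2}}\right) \left(- \frac{29001}{-59511} - 624\right) = \left(682 + 392^{\frac{3}{2}}\right) \left(\left(-29001\right) \left(- \frac{1}{59511}\right) - 624\right) = \left(682 + 5488 \sqrt{2}\right) \left(\frac{9667}{19837} - 624\right) = \left(682 + 5488 \sqrt{2}\right) \left(- \frac{12368621}{19837}\right) = - \frac{8435399522}{19837} - \frac{67878992048 \sqrt{2}}{19837}$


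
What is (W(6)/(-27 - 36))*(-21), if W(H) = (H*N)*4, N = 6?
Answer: 48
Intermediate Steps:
W(H) = 24*H (W(H) = (H*6)*4 = (6*H)*4 = 24*H)
(W(6)/(-27 - 36))*(-21) = ((24*6)/(-27 - 36))*(-21) = (144/(-63))*(-21) = -1/63*144*(-21) = -16/7*(-21) = 48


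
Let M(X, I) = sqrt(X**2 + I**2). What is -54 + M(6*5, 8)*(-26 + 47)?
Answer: -54 + 42*sqrt(241) ≈ 598.02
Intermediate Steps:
M(X, I) = sqrt(I**2 + X**2)
-54 + M(6*5, 8)*(-26 + 47) = -54 + sqrt(8**2 + (6*5)**2)*(-26 + 47) = -54 + sqrt(64 + 30**2)*21 = -54 + sqrt(64 + 900)*21 = -54 + sqrt(964)*21 = -54 + (2*sqrt(241))*21 = -54 + 42*sqrt(241)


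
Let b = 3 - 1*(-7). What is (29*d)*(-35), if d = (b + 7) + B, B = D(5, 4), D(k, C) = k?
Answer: -22330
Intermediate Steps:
b = 10 (b = 3 + 7 = 10)
B = 5
d = 22 (d = (10 + 7) + 5 = 17 + 5 = 22)
(29*d)*(-35) = (29*22)*(-35) = 638*(-35) = -22330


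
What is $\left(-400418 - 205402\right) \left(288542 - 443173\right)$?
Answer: $93678552420$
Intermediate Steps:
$\left(-400418 - 205402\right) \left(288542 - 443173\right) = \left(-605820\right) \left(-154631\right) = 93678552420$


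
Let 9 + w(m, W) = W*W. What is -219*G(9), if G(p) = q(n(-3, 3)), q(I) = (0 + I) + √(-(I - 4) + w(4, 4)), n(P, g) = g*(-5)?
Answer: 3285 - 219*√26 ≈ 2168.3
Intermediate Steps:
n(P, g) = -5*g
w(m, W) = -9 + W² (w(m, W) = -9 + W*W = -9 + W²)
q(I) = I + √(11 - I) (q(I) = (0 + I) + √(-(I - 4) + (-9 + 4²)) = I + √(-(-4 + I) + (-9 + 16)) = I + √((4 - I) + 7) = I + √(11 - I))
G(p) = -15 + √26 (G(p) = -5*3 + √(11 - (-5)*3) = -15 + √(11 - 1*(-15)) = -15 + √(11 + 15) = -15 + √26)
-219*G(9) = -219*(-15 + √26) = 3285 - 219*√26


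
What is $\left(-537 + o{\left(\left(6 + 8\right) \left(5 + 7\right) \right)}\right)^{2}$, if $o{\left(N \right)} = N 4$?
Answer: $18225$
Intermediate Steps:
$o{\left(N \right)} = 4 N$
$\left(-537 + o{\left(\left(6 + 8\right) \left(5 + 7\right) \right)}\right)^{2} = \left(-537 + 4 \left(6 + 8\right) \left(5 + 7\right)\right)^{2} = \left(-537 + 4 \cdot 14 \cdot 12\right)^{2} = \left(-537 + 4 \cdot 168\right)^{2} = \left(-537 + 672\right)^{2} = 135^{2} = 18225$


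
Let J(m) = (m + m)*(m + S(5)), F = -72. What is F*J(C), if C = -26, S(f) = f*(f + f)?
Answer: 89856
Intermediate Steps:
S(f) = 2*f² (S(f) = f*(2*f) = 2*f²)
J(m) = 2*m*(50 + m) (J(m) = (m + m)*(m + 2*5²) = (2*m)*(m + 2*25) = (2*m)*(m + 50) = (2*m)*(50 + m) = 2*m*(50 + m))
F*J(C) = -144*(-26)*(50 - 26) = -144*(-26)*24 = -72*(-1248) = 89856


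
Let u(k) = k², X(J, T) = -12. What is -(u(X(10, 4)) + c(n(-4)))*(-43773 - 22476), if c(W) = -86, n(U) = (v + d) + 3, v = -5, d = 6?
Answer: 3842442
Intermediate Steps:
n(U) = 4 (n(U) = (-5 + 6) + 3 = 1 + 3 = 4)
-(u(X(10, 4)) + c(n(-4)))*(-43773 - 22476) = -((-12)² - 86)*(-43773 - 22476) = -(144 - 86)*(-66249) = -58*(-66249) = -1*(-3842442) = 3842442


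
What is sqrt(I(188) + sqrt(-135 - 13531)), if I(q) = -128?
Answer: sqrt(-128 + I*sqrt(13666)) ≈ 4.7618 + 12.275*I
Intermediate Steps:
sqrt(I(188) + sqrt(-135 - 13531)) = sqrt(-128 + sqrt(-135 - 13531)) = sqrt(-128 + sqrt(-13666)) = sqrt(-128 + I*sqrt(13666))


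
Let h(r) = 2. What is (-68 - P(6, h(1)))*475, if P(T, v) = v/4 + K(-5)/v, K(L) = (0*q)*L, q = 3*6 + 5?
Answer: -65075/2 ≈ -32538.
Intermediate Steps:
q = 23 (q = 18 + 5 = 23)
K(L) = 0 (K(L) = (0*23)*L = 0*L = 0)
P(T, v) = v/4 (P(T, v) = v/4 + 0/v = v*(1/4) + 0 = v/4 + 0 = v/4)
(-68 - P(6, h(1)))*475 = (-68 - 2/4)*475 = (-68 - 1*1/2)*475 = (-68 - 1/2)*475 = -137/2*475 = -65075/2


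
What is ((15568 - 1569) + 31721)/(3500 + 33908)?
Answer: 5715/4676 ≈ 1.2222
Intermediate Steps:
((15568 - 1569) + 31721)/(3500 + 33908) = (13999 + 31721)/37408 = 45720*(1/37408) = 5715/4676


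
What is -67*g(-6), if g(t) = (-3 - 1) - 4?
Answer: 536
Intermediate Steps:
g(t) = -8 (g(t) = -4 - 4 = -8)
-67*g(-6) = -67*(-8) = 536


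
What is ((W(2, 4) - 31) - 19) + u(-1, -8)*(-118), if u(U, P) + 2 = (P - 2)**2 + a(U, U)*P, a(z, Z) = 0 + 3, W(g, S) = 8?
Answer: -8774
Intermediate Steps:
a(z, Z) = 3
u(U, P) = -2 + (-2 + P)**2 + 3*P (u(U, P) = -2 + ((P - 2)**2 + 3*P) = -2 + ((-2 + P)**2 + 3*P) = -2 + (-2 + P)**2 + 3*P)
((W(2, 4) - 31) - 19) + u(-1, -8)*(-118) = ((8 - 31) - 19) + (2 + (-8)**2 - 1*(-8))*(-118) = (-23 - 19) + (2 + 64 + 8)*(-118) = -42 + 74*(-118) = -42 - 8732 = -8774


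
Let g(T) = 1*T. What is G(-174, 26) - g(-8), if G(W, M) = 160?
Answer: 168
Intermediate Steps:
g(T) = T
G(-174, 26) - g(-8) = 160 - 1*(-8) = 160 + 8 = 168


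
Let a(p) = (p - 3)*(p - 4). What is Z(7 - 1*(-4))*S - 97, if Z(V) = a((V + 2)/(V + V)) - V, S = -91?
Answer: 75811/484 ≈ 156.63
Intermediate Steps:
a(p) = (-4 + p)*(-3 + p) (a(p) = (-3 + p)*(-4 + p) = (-4 + p)*(-3 + p))
Z(V) = 12 - V - 7*(2 + V)/(2*V) + (2 + V)²/(4*V²) (Z(V) = (12 + ((V + 2)/(V + V))² - 7*(V + 2)/(V + V)) - V = (12 + ((2 + V)/((2*V)))² - 7*(2 + V)/(2*V)) - V = (12 + ((2 + V)*(1/(2*V)))² - 7*(2 + V)*1/(2*V)) - V = (12 + ((2 + V)/(2*V))² - 7*(2 + V)/(2*V)) - V = (12 + (2 + V)²/(4*V²) - 7*(2 + V)/(2*V)) - V = (12 - 7*(2 + V)/(2*V) + (2 + V)²/(4*V²)) - V = 12 - V - 7*(2 + V)/(2*V) + (2 + V)²/(4*V²))
Z(7 - 1*(-4))*S - 97 = (35/4 + (7 - 1*(-4))⁻² - (7 - 1*(-4)) - 6/(7 - 1*(-4)))*(-91) - 97 = (35/4 + (7 + 4)⁻² - (7 + 4) - 6/(7 + 4))*(-91) - 97 = (35/4 + 11⁻² - 1*11 - 6/11)*(-91) - 97 = (35/4 + 1/121 - 11 - 6*1/11)*(-91) - 97 = (35/4 + 1/121 - 11 - 6/11)*(-91) - 97 = -1349/484*(-91) - 97 = 122759/484 - 97 = 75811/484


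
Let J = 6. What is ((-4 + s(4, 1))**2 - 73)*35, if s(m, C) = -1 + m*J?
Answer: 10080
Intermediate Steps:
s(m, C) = -1 + 6*m (s(m, C) = -1 + m*6 = -1 + 6*m)
((-4 + s(4, 1))**2 - 73)*35 = ((-4 + (-1 + 6*4))**2 - 73)*35 = ((-4 + (-1 + 24))**2 - 73)*35 = ((-4 + 23)**2 - 73)*35 = (19**2 - 73)*35 = (361 - 73)*35 = 288*35 = 10080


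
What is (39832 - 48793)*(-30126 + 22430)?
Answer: 68963856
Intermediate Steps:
(39832 - 48793)*(-30126 + 22430) = -8961*(-7696) = 68963856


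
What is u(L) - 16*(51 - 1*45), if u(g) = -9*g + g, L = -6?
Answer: -48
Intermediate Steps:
u(g) = -8*g
u(L) - 16*(51 - 1*45) = -8*(-6) - 16*(51 - 1*45) = 48 - 16*(51 - 45) = 48 - 16*6 = 48 - 96 = -48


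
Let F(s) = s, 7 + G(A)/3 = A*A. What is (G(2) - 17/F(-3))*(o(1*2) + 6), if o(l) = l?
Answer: -80/3 ≈ -26.667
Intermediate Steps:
G(A) = -21 + 3*A**2 (G(A) = -21 + 3*(A*A) = -21 + 3*A**2)
(G(2) - 17/F(-3))*(o(1*2) + 6) = ((-21 + 3*2**2) - 17/(-3))*(1*2 + 6) = ((-21 + 3*4) - 17*(-1)/3)*(2 + 6) = ((-21 + 12) - 1*(-17/3))*8 = (-9 + 17/3)*8 = -10/3*8 = -80/3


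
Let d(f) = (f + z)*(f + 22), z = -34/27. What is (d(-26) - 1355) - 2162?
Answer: -92015/27 ≈ -3408.0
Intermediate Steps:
z = -34/27 (z = -34*1/27 = -34/27 ≈ -1.2593)
d(f) = (22 + f)*(-34/27 + f) (d(f) = (f - 34/27)*(f + 22) = (-34/27 + f)*(22 + f) = (22 + f)*(-34/27 + f))
(d(-26) - 1355) - 2162 = ((-748/27 + (-26)**2 + (560/27)*(-26)) - 1355) - 2162 = ((-748/27 + 676 - 14560/27) - 1355) - 2162 = (2944/27 - 1355) - 2162 = -33641/27 - 2162 = -92015/27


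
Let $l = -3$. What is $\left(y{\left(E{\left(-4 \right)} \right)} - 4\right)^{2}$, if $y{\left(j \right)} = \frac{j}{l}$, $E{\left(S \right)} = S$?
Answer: $\frac{64}{9} \approx 7.1111$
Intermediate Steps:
$y{\left(j \right)} = - \frac{j}{3}$ ($y{\left(j \right)} = \frac{j}{-3} = j \left(- \frac{1}{3}\right) = - \frac{j}{3}$)
$\left(y{\left(E{\left(-4 \right)} \right)} - 4\right)^{2} = \left(\left(- \frac{1}{3}\right) \left(-4\right) - 4\right)^{2} = \left(\frac{4}{3} - 4\right)^{2} = \left(- \frac{8}{3}\right)^{2} = \frac{64}{9}$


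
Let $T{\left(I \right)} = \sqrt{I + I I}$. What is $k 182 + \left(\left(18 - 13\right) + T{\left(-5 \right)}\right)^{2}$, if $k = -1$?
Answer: $-137 + 20 \sqrt{5} \approx -92.279$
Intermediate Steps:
$T{\left(I \right)} = \sqrt{I + I^{2}}$
$k 182 + \left(\left(18 - 13\right) + T{\left(-5 \right)}\right)^{2} = \left(-1\right) 182 + \left(\left(18 - 13\right) + \sqrt{- 5 \left(1 - 5\right)}\right)^{2} = -182 + \left(5 + \sqrt{\left(-5\right) \left(-4\right)}\right)^{2} = -182 + \left(5 + \sqrt{20}\right)^{2} = -182 + \left(5 + 2 \sqrt{5}\right)^{2}$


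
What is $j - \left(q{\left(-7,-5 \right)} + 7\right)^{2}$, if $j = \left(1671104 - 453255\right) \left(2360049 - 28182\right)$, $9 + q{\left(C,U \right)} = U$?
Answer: $2839861894034$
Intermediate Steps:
$q{\left(C,U \right)} = -9 + U$
$j = 2839861894083$ ($j = 1217849 \cdot 2331867 = 2839861894083$)
$j - \left(q{\left(-7,-5 \right)} + 7\right)^{2} = 2839861894083 - \left(\left(-9 - 5\right) + 7\right)^{2} = 2839861894083 - \left(-14 + 7\right)^{2} = 2839861894083 - \left(-7\right)^{2} = 2839861894083 - 49 = 2839861894034$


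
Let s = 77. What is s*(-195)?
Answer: -15015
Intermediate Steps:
s*(-195) = 77*(-195) = -15015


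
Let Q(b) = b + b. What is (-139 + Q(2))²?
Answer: 18225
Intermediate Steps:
Q(b) = 2*b
(-139 + Q(2))² = (-139 + 2*2)² = (-139 + 4)² = (-135)² = 18225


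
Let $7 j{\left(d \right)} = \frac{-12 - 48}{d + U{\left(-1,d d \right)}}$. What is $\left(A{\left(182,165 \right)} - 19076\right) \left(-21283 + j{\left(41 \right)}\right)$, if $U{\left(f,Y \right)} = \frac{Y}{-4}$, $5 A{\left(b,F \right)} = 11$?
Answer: $\frac{21553769467753}{53095} \approx 4.0595 \cdot 10^{8}$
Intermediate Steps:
$A{\left(b,F \right)} = \frac{11}{5}$ ($A{\left(b,F \right)} = \frac{1}{5} \cdot 11 = \frac{11}{5}$)
$U{\left(f,Y \right)} = - \frac{Y}{4}$ ($U{\left(f,Y \right)} = Y \left(- \frac{1}{4}\right) = - \frac{Y}{4}$)
$j{\left(d \right)} = - \frac{60}{7 \left(d - \frac{d^{2}}{4}\right)}$ ($j{\left(d \right)} = \frac{\left(-12 - 48\right) \frac{1}{d - \frac{d d}{4}}}{7} = \frac{\left(-60\right) \frac{1}{d - \frac{d^{2}}{4}}}{7} = - \frac{60}{7 \left(d - \frac{d^{2}}{4}\right)}$)
$\left(A{\left(182,165 \right)} - 19076\right) \left(-21283 + j{\left(41 \right)}\right) = \left(\frac{11}{5} - 19076\right) \left(-21283 + \frac{240}{7 \cdot 41 \left(-4 + 41\right)}\right) = - \frac{95369 \left(-21283 + \frac{240}{7} \cdot \frac{1}{41} \cdot \frac{1}{37}\right)}{5} = - \frac{95369 \left(-21283 + \frac{240}{10619}\right)}{5} = \left(- \frac{95369}{5}\right) \left(- \frac{226003937}{10619}\right) = \frac{21553769467753}{53095}$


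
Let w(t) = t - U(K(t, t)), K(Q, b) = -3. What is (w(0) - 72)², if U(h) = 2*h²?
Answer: 8100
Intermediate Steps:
w(t) = -18 + t (w(t) = t - 2*(-3)² = t - 2*9 = t - 1*18 = t - 18 = -18 + t)
(w(0) - 72)² = ((-18 + 0) - 72)² = (-18 - 72)² = (-90)² = 8100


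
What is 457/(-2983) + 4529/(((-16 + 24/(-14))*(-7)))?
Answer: 13453339/369892 ≈ 36.371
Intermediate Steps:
457/(-2983) + 4529/(((-16 + 24/(-14))*(-7))) = 457*(-1/2983) + 4529/(((-16 + 24*(-1/14))*(-7))) = -457/2983 + 4529/(((-16 - 12/7)*(-7))) = -457/2983 + 4529/((-124/7*(-7))) = -457/2983 + 4529/124 = 13453339/369892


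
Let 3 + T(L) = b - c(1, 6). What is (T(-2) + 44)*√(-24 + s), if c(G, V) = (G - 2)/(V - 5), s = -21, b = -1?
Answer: 123*I*√5 ≈ 275.04*I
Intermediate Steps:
c(G, V) = (-2 + G)/(-5 + V)
T(L) = -3 (T(L) = -3 + (-1 - (-2 + 1)/(-5 + 6)) = -3 + (-1 - (-1)/1) = -3 + (-1 - (-1)) = -3 + (-1 - 1*(-1)) = -3 + (-1 + 1) = -3 + 0 = -3)
(T(-2) + 44)*√(-24 + s) = (-3 + 44)*√(-24 - 21) = 41*√(-45) = 41*(3*I*√5) = 123*I*√5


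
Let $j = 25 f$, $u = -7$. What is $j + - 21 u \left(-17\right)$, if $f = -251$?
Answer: $-8774$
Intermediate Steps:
$j = -6275$ ($j = 25 \left(-251\right) = -6275$)
$j + - 21 u \left(-17\right) = -6275 + \left(-21\right) \left(-7\right) \left(-17\right) = -6275 + 147 \left(-17\right) = -6275 - 2499 = -8774$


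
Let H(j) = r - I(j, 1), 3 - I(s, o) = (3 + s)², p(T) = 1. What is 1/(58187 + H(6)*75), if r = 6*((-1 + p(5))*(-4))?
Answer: 1/64037 ≈ 1.5616e-5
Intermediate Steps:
I(s, o) = 3 - (3 + s)²
r = 0 (r = 6*((-1 + 1)*(-4)) = 6*(0*(-4)) = 6*0 = 0)
H(j) = -3 + (3 + j)² (H(j) = 0 - (3 - (3 + j)²) = 0 + (-3 + (3 + j)²) = -3 + (3 + j)²)
1/(58187 + H(6)*75) = 1/(58187 + (-3 + (3 + 6)²)*75) = 1/(58187 + (-3 + 9²)*75) = 1/(58187 + (-3 + 81)*75) = 1/(58187 + 78*75) = 1/(58187 + 5850) = 1/64037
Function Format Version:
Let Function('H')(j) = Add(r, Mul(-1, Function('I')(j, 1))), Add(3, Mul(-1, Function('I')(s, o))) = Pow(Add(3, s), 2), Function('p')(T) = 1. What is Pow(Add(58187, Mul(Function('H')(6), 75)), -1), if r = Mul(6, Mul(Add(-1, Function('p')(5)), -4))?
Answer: Rational(1, 64037) ≈ 1.5616e-5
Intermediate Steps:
Function('I')(s, o) = Add(3, Mul(-1, Pow(Add(3, s), 2)))
r = 0 (r = Mul(6, Mul(Add(-1, 1), -4)) = Mul(6, Mul(0, -4)) = Mul(6, 0) = 0)
Function('H')(j) = Add(-3, Pow(Add(3, j), 2)) (Function('H')(j) = Add(0, Mul(-1, Add(3, Mul(-1, Pow(Add(3, j), 2))))) = Add(0, Add(-3, Pow(Add(3, j), 2))) = Add(-3, Pow(Add(3, j), 2)))
Pow(Add(58187, Mul(Function('H')(6), 75)), -1) = Pow(Add(58187, Mul(Add(-3, Pow(Add(3, 6), 2)), 75)), -1) = Pow(Add(58187, Mul(Add(-3, Pow(9, 2)), 75)), -1) = Pow(Add(58187, Mul(Add(-3, 81), 75)), -1) = Pow(Add(58187, Mul(78, 75)), -1) = Pow(Add(58187, 5850), -1) = Pow(64037, -1) = Rational(1, 64037)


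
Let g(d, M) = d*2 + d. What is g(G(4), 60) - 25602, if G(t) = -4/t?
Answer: -25605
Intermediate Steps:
g(d, M) = 3*d (g(d, M) = 2*d + d = 3*d)
g(G(4), 60) - 25602 = 3*(-4/4) - 25602 = 3*(-4*¼) - 25602 = 3*(-1) - 25602 = -3 - 25602 = -25605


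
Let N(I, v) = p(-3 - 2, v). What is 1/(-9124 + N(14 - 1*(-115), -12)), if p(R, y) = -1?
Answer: -1/9125 ≈ -0.00010959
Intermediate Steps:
N(I, v) = -1
1/(-9124 + N(14 - 1*(-115), -12)) = 1/(-9124 - 1) = 1/(-9125) = -1/9125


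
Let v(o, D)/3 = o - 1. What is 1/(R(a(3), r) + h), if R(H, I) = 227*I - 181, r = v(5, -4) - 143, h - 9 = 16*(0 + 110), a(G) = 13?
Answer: -1/28149 ≈ -3.5525e-5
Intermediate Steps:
v(o, D) = -3 + 3*o (v(o, D) = 3*(o - 1) = 3*(-1 + o) = -3 + 3*o)
h = 1769 (h = 9 + 16*(0 + 110) = 9 + 16*110 = 9 + 1760 = 1769)
r = -131 (r = (-3 + 3*5) - 143 = (-3 + 15) - 143 = 12 - 143 = -131)
R(H, I) = -181 + 227*I
1/(R(a(3), r) + h) = 1/((-181 + 227*(-131)) + 1769) = 1/((-181 - 29737) + 1769) = 1/(-29918 + 1769) = 1/(-28149) = -1/28149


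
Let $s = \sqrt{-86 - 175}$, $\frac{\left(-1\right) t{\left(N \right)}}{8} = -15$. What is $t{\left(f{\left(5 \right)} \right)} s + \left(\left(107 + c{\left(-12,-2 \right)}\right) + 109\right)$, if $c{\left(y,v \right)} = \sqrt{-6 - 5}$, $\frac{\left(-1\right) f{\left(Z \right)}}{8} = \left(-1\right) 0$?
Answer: $216 + i \sqrt{11} + 360 i \sqrt{29} \approx 216.0 + 1942.0 i$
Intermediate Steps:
$f{\left(Z \right)} = 0$ ($f{\left(Z \right)} = - 8 \left(\left(-1\right) 0\right) = \left(-8\right) 0 = 0$)
$t{\left(N \right)} = 120$ ($t{\left(N \right)} = \left(-8\right) \left(-15\right) = 120$)
$c{\left(y,v \right)} = i \sqrt{11}$ ($c{\left(y,v \right)} = \sqrt{-11} = i \sqrt{11}$)
$s = 3 i \sqrt{29}$ ($s = \sqrt{-261} = 3 i \sqrt{29} \approx 16.155 i$)
$t{\left(f{\left(5 \right)} \right)} s + \left(\left(107 + c{\left(-12,-2 \right)}\right) + 109\right) = 120 \cdot 3 i \sqrt{29} + \left(\left(107 + i \sqrt{11}\right) + 109\right) = 360 i \sqrt{29} + \left(216 + i \sqrt{11}\right) = 216 + i \sqrt{11} + 360 i \sqrt{29}$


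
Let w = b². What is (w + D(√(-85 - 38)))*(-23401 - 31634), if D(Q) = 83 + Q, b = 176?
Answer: -1709332065 - 55035*I*√123 ≈ -1.7093e+9 - 6.1037e+5*I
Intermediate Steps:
w = 30976 (w = 176² = 30976)
(w + D(√(-85 - 38)))*(-23401 - 31634) = (30976 + (83 + √(-85 - 38)))*(-23401 - 31634) = (30976 + (83 + √(-123)))*(-55035) = (30976 + (83 + I*√123))*(-55035) = (31059 + I*√123)*(-55035) = -1709332065 - 55035*I*√123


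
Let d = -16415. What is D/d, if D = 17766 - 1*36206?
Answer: 3688/3283 ≈ 1.1234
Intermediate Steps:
D = -18440 (D = 17766 - 36206 = -18440)
D/d = -18440/(-16415) = -18440*(-1/16415) = 3688/3283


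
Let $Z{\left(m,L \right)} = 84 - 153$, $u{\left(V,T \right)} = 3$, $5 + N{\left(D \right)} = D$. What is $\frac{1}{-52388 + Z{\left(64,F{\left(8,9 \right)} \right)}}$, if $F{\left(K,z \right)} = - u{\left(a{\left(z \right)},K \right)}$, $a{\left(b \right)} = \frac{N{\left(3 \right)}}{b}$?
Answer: $- \frac{1}{52457} \approx -1.9063 \cdot 10^{-5}$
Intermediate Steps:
$N{\left(D \right)} = -5 + D$
$a{\left(b \right)} = - \frac{2}{b}$ ($a{\left(b \right)} = \frac{-5 + 3}{b} = - \frac{2}{b}$)
$F{\left(K,z \right)} = -3$ ($F{\left(K,z \right)} = \left(-1\right) 3 = -3$)
$Z{\left(m,L \right)} = -69$ ($Z{\left(m,L \right)} = 84 - 153 = -69$)
$\frac{1}{-52388 + Z{\left(64,F{\left(8,9 \right)} \right)}} = \frac{1}{-52388 - 69} = \frac{1}{-52457} = - \frac{1}{52457}$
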